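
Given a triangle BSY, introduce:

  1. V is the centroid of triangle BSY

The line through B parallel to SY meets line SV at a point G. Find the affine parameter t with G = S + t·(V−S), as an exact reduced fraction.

Work in coordinates with B = (0, 0), S = (1, 0), Y = (0, 1).
1. V is the centroid of triangle BSY ⇒ V = (1/3, 1/3)
through B parallel to SY: direction (-1, 1); meets SV at G = (-1, 1)
G = S + t·(V−S) with t = 3

t = 3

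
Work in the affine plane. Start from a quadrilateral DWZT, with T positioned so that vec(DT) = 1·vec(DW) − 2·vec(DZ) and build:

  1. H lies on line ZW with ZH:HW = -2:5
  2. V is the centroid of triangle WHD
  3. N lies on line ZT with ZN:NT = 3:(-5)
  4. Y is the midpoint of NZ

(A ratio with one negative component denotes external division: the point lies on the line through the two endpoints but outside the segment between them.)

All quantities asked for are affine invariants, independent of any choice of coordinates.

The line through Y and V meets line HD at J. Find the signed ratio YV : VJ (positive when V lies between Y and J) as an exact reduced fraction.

YV:VJ = 13/20

Set D = (0, 0), W = (1, 0), Z = (0, 1), T = (1, -2); any affine frame gives the same invariant.
1. H lies on line ZW with ZH:HW = -2:5 ⇒ H = (-2/3, 5/3)
2. V is the centroid of triangle WHD ⇒ V = (1/9, 5/9)
3. N lies on line ZT with ZN:NT = 3:(-5) ⇒ N = (-3/2, 11/2)
4. Y is the midpoint of NZ ⇒ Y = (-3/4, 13/4)
line YV meets HD at J = (56/39, -140/39)
V = Y + t·(J−Y) with t = 13/33, so YV:VJ = 13/33:20/33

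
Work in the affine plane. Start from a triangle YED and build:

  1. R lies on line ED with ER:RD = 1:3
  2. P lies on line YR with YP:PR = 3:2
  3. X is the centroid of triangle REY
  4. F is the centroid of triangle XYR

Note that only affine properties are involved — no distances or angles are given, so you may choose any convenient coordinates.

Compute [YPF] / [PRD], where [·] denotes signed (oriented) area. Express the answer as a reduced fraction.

[YPF]:[PRD] = -1/18

Work in coordinates with Y = (0, 0), E = (1, 0), D = (0, 1).
1. R lies on line ED with ER:RD = 1:3 ⇒ R = (3/4, 1/4)
2. P lies on line YR with YP:PR = 3:2 ⇒ P = (9/20, 3/20)
3. X is the centroid of triangle REY ⇒ X = (7/12, 1/12)
4. F is the centroid of triangle XYR ⇒ F = (4/9, 1/9)
2·[YPF] = -1/60, 2·[PRD] = 3/10
[YPF]:[PRD] = -1/60:3/10 = -1/18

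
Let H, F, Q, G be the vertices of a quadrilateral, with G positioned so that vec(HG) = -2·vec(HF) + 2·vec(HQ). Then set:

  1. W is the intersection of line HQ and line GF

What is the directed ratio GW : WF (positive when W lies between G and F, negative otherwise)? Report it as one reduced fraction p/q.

Choose coordinates H = (0, 0), F = (1, 0), Q = (0, 1), G = (-2, 2).
1. W is the intersection of line HQ and line GF ⇒ W = (0, 2/3)
W = G + t·(F−G) with t = 2/3, so GW:WF = t:(1−t) = 2/3:1/3

GW:WF = 2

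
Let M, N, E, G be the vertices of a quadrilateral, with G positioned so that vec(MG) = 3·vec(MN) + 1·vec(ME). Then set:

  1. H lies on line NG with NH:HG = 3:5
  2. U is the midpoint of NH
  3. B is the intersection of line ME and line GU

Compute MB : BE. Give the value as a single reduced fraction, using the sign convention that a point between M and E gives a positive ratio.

Assign M = (0, 0), N = (1, 0), E = (0, 1), G = (3, 1) — the answer is frame-independent, so this choice is without loss of generality.
1. H lies on line NG with NH:HG = 3:5 ⇒ H = (7/4, 3/8)
2. U is the midpoint of NH ⇒ U = (11/8, 3/16)
3. B is the intersection of line ME and line GU ⇒ B = (0, -1/2)
B = M + t·(E−M) with t = -1/2, so MB:BE = t:(1−t) = -1/2:3/2

MB:BE = -1/3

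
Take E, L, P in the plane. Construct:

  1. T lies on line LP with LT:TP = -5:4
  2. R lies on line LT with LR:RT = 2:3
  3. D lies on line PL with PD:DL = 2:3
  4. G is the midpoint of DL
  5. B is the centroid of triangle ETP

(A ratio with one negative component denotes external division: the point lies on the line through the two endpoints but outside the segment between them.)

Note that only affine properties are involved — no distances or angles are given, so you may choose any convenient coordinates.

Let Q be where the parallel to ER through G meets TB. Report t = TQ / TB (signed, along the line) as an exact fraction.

t = 141/70

Set E = (0, 0), L = (1, 0), P = (0, 1); any affine frame gives the same invariant.
1. T lies on line LP with LT:TP = -5:4 ⇒ T = (-4, 5)
2. R lies on line LT with LR:RT = 2:3 ⇒ R = (-1, 2)
3. D lies on line PL with PD:DL = 2:3 ⇒ D = (2/5, 3/5)
4. G is the midpoint of DL ⇒ G = (7/10, 3/10)
5. B is the centroid of triangle ETP ⇒ B = (-4/3, 2)
through G parallel to ER: direction (-1, 2); meets TB at Q = (48/35, -73/70)
Q = T + t·(B−T) with t = 141/70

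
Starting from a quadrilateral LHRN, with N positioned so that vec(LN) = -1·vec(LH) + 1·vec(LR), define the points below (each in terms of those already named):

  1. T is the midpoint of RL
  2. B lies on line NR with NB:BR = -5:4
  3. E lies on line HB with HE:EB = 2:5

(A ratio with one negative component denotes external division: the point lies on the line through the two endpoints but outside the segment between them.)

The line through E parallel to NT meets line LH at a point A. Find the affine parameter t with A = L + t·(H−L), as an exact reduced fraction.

t = 17/7

Set L = (0, 0), H = (1, 0), R = (0, 1), N = (-1, 1); any affine frame gives the same invariant.
1. T is the midpoint of RL ⇒ T = (0, 1/2)
2. B lies on line NR with NB:BR = -5:4 ⇒ B = (4, 1)
3. E lies on line HB with HE:EB = 2:5 ⇒ E = (13/7, 2/7)
through E parallel to NT: direction (1, -1/2); meets LH at A = (17/7, 0)
A = L + t·(H−L) with t = 17/7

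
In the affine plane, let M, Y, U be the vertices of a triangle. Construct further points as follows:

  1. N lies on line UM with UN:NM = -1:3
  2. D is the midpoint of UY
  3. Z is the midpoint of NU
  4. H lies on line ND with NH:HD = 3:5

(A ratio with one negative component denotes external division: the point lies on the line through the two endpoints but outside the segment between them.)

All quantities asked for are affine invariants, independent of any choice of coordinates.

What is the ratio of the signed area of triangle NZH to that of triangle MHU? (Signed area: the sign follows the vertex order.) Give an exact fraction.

[NZH]:[MHU] = 1/4

Choose coordinates M = (0, 0), Y = (1, 0), U = (0, 1).
1. N lies on line UM with UN:NM = -1:3 ⇒ N = (0, 3/2)
2. D is the midpoint of UY ⇒ D = (1/2, 1/2)
3. Z is the midpoint of NU ⇒ Z = (0, 5/4)
4. H lies on line ND with NH:HD = 3:5 ⇒ H = (3/16, 9/8)
2·[NZH] = 3/64, 2·[MHU] = 3/16
[NZH]:[MHU] = 3/64:3/16 = 1/4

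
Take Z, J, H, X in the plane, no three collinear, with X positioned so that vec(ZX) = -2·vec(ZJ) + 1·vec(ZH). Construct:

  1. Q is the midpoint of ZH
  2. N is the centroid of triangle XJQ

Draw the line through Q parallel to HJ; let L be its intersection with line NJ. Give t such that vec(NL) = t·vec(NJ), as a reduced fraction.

t = 2/5

Assign Z = (0, 0), J = (1, 0), H = (0, 1), X = (-2, 1) — the answer is frame-independent, so this choice is without loss of generality.
1. Q is the midpoint of ZH ⇒ Q = (0, 1/2)
2. N is the centroid of triangle XJQ ⇒ N = (-1/3, 1/2)
through Q parallel to HJ: direction (1, -1); meets NJ at L = (1/5, 3/10)
L = N + t·(J−N) with t = 2/5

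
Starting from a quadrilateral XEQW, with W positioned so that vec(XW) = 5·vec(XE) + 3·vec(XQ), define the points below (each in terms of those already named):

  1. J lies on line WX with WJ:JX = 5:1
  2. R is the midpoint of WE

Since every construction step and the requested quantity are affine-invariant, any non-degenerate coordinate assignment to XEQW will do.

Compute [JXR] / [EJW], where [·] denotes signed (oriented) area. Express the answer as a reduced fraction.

Set X = (0, 0), E = (1, 0), Q = (0, 1), W = (5, 3); any affine frame gives the same invariant.
1. J lies on line WX with WJ:JX = 5:1 ⇒ J = (5/6, 1/2)
2. R is the midpoint of WE ⇒ R = (3, 3/2)
2·[JXR] = 1/4, 2·[EJW] = -5/2
[JXR]:[EJW] = 1/4:-5/2 = -1/10

[JXR]:[EJW] = -1/10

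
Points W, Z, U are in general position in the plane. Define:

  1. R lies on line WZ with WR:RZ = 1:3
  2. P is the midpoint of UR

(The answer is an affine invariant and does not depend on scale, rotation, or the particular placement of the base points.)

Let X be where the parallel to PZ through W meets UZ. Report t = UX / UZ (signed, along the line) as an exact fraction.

Set W = (0, 0), Z = (1, 0), U = (0, 1); any affine frame gives the same invariant.
1. R lies on line WZ with WR:RZ = 1:3 ⇒ R = (1/4, 0)
2. P is the midpoint of UR ⇒ P = (1/8, 1/2)
through W parallel to PZ: direction (7/8, -1/2); meets UZ at X = (7/3, -4/3)
X = U + t·(Z−U) with t = 7/3

t = 7/3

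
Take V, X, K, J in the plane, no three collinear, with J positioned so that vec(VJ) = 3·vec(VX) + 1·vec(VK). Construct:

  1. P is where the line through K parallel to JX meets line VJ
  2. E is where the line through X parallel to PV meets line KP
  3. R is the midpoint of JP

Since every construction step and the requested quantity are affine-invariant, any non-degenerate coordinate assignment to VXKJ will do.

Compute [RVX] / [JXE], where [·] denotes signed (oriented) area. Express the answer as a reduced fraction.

[RVX]:[JXE] = 1/6

Choose coordinates V = (0, 0), X = (1, 0), K = (0, 1), J = (3, 1).
1. P is where the line through K parallel to JX meets line VJ ⇒ P = (-6, -2)
2. E is where the line through X parallel to PV meets line KP ⇒ E = (-8, -3)
3. R is the midpoint of JP ⇒ R = (-3/2, -1/2)
2·[RVX] = -1/2, 2·[JXE] = -3
[RVX]:[JXE] = -1/2:-3 = 1/6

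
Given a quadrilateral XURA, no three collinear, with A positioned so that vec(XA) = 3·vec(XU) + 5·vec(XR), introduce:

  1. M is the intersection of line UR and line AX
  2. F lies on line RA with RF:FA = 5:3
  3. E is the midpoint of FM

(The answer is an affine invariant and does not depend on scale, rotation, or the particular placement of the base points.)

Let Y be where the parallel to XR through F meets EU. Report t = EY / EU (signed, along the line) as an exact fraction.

t = -6

Set X = (0, 0), U = (1, 0), R = (0, 1), A = (3, 5); any affine frame gives the same invariant.
1. M is the intersection of line UR and line AX ⇒ M = (3/8, 5/8)
2. F lies on line RA with RF:FA = 5:3 ⇒ F = (15/8, 7/2)
3. E is the midpoint of FM ⇒ E = (9/8, 33/16)
through F parallel to XR: direction (0, 1); meets EU at Y = (15/8, 231/16)
Y = E + t·(U−E) with t = -6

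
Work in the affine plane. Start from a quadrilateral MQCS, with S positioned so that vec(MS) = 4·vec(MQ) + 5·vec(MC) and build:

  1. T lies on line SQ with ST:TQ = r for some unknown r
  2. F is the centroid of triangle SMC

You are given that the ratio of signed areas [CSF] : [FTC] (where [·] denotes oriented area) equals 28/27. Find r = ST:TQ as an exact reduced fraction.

Work in coordinates with M = (0, 0), Q = (1, 0), C = (0, 1), S = (4, 5).
1. With ST:TQ = r, write λ = r/(r+1) so T = S + λ·(Q−S); T is affine-linear in λ
2. F is the centroid of triangle SMC ⇒ F = (4/3, 2)
Every point depending on T is an affine combination of T and λ-independent points, so each such coordinate is linear in λ; the λ² term in each signed area is a multiple of (Q−S)×(Q−S) = 0, so 2·[CSF] and 2·[FTC] are each linear in λ. Evaluating at λ=0 and λ=1:
  2·[CSF] = -4/3,   2·[FTC] = -11/3·λ + 4/3
So [CSF]:[FTC] = (-4/3) / (-11/3·λ + 4/3). Setting this equal to 28/27:
  -4/3 = 28/27·(-11/3·λ + 4/3)  ⇒  λ = 5/7
Then r = λ/(1−λ) = (5/7)/(2/7) = 5/2. Check: with r = 5/2, T = (13/7, 10/7) and [CSF]:[FTC] = 28/27 as required.

r = 5/2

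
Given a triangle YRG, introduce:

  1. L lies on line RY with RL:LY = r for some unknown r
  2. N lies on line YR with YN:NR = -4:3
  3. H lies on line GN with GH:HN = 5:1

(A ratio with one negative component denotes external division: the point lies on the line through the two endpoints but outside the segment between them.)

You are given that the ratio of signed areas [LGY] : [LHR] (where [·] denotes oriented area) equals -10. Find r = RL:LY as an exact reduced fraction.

Work in coordinates with Y = (0, 0), R = (1, 0), G = (0, 1).
1. With RL:LY = r, write λ = r/(r+1) so L = R + λ·(Y−R); L is affine-linear in λ
2. N lies on line YR with YN:NR = -4:3 ⇒ N = (4, 0)
3. H lies on line GN with GH:HN = 5:1 ⇒ H = (10/3, 1/6)
Every point depending on L is an affine combination of L and λ-independent points, so each such coordinate is linear in λ; the λ² term in each signed area is a multiple of (Y−R)×(Y−R) = 0, so 2·[LGY] and 2·[LHR] are each linear in λ. Evaluating at λ=0 and λ=1:
  2·[LGY] = −λ + 1,   2·[LHR] = -1/6·λ
So [LGY]:[LHR] = (−λ + 1) / (-1/6·λ). Setting this equal to -10:
  −λ + 1 = -10·(-1/6·λ)  ⇒  λ = 3/8
Then r = λ/(1−λ) = (3/8)/(5/8) = 3/5. Check: with r = 3/5, L = (5/8, 0) and [LGY]:[LHR] = -10 as required.

r = 3/5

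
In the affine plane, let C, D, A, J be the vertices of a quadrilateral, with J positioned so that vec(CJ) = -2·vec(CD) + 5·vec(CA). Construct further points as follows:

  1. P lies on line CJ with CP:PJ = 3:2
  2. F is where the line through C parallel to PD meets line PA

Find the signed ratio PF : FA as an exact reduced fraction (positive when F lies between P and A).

PF:FA = -15/11

Assign C = (0, 0), D = (1, 0), A = (0, 1), J = (-2, 5) — the answer is frame-independent, so this choice is without loss of generality.
1. P lies on line CJ with CP:PJ = 3:2 ⇒ P = (-6/5, 3)
2. F is where the line through C parallel to PD meets line PA ⇒ F = (33/10, -9/2)
F = P + t·(A−P) with t = 15/4, so PF:FA = t:(1−t) = 15/4:-11/4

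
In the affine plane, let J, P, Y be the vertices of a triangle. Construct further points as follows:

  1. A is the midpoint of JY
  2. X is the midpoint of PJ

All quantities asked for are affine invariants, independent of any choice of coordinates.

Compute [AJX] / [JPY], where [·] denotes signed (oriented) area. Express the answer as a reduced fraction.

[AJX]:[JPY] = 1/4

Work in coordinates with J = (0, 0), P = (1, 0), Y = (0, 1).
1. A is the midpoint of JY ⇒ A = (0, 1/2)
2. X is the midpoint of PJ ⇒ X = (1/2, 0)
2·[AJX] = 1/4, 2·[JPY] = 1
[AJX]:[JPY] = 1/4:1 = 1/4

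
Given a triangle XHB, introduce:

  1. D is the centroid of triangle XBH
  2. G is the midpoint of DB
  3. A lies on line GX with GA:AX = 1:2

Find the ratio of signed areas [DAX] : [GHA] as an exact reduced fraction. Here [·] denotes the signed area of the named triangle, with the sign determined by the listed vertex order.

[DAX]:[GHA] = -1/2

Assign X = (0, 0), H = (1, 0), B = (0, 1) — the answer is frame-independent, so this choice is without loss of generality.
1. D is the centroid of triangle XBH ⇒ D = (1/3, 1/3)
2. G is the midpoint of DB ⇒ G = (1/6, 2/3)
3. A lies on line GX with GA:AX = 1:2 ⇒ A = (1/9, 4/9)
2·[DAX] = 1/9, 2·[GHA] = -2/9
[DAX]:[GHA] = 1/9:-2/9 = -1/2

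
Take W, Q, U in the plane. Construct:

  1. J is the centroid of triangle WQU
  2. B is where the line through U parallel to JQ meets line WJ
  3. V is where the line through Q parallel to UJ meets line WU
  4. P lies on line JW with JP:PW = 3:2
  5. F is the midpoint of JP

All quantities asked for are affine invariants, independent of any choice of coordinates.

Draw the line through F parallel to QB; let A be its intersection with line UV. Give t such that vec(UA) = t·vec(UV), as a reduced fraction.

t = -3/10

Assign W = (0, 0), Q = (1, 0), U = (0, 1) — the answer is frame-independent, so this choice is without loss of generality.
1. J is the centroid of triangle WQU ⇒ J = (1/3, 1/3)
2. B is where the line through U parallel to JQ meets line WJ ⇒ B = (2/3, 2/3)
3. V is where the line through Q parallel to UJ meets line WU ⇒ V = (0, 2)
4. P lies on line JW with JP:PW = 3:2 ⇒ P = (2/15, 2/15)
5. F is the midpoint of JP ⇒ F = (7/30, 7/30)
through F parallel to QB: direction (-1/3, 2/3); meets UV at A = (0, 7/10)
A = U + t·(V−U) with t = -3/10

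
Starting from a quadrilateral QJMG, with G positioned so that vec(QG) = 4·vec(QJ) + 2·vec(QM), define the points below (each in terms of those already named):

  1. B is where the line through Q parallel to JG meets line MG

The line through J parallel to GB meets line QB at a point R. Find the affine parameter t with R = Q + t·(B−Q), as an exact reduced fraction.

Choose coordinates Q = (0, 0), J = (1, 0), M = (0, 1), G = (4, 2).
1. B is where the line through Q parallel to JG meets line MG ⇒ B = (12/5, 8/5)
through J parallel to GB: direction (-8/5, -2/5); meets QB at R = (-3/5, -2/5)
R = Q + t·(B−Q) with t = -1/4

t = -1/4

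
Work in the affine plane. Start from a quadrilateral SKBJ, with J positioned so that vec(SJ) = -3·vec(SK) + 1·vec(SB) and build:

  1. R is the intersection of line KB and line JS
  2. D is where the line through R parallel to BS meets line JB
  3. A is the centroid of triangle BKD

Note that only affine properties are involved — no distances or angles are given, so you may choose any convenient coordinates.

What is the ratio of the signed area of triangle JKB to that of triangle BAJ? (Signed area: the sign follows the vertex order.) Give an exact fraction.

Assign S = (0, 0), K = (1, 0), B = (0, 1), J = (-3, 1) — the answer is frame-independent, so this choice is without loss of generality.
1. R is the intersection of line KB and line JS ⇒ R = (3/2, -1/2)
2. D is where the line through R parallel to BS meets line JB ⇒ D = (3/2, 1)
3. A is the centroid of triangle BKD ⇒ A = (5/6, 2/3)
2·[JKB] = 3, 2·[BAJ] = -1
[JKB]:[BAJ] = 3:-1 = -3

[JKB]:[BAJ] = -3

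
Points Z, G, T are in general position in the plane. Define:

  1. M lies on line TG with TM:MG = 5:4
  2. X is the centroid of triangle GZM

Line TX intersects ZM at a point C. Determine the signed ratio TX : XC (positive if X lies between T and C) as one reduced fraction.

TX:XC = -19/4

Work in coordinates with Z = (0, 0), G = (1, 0), T = (0, 1).
1. M lies on line TG with TM:MG = 5:4 ⇒ M = (5/9, 4/9)
2. X is the centroid of triangle GZM ⇒ X = (14/27, 4/27)
line TX meets ZM at C = (70/171, 56/171)
X = T + t·(C−T) with t = 19/15, so TX:XC = 19/15:-4/15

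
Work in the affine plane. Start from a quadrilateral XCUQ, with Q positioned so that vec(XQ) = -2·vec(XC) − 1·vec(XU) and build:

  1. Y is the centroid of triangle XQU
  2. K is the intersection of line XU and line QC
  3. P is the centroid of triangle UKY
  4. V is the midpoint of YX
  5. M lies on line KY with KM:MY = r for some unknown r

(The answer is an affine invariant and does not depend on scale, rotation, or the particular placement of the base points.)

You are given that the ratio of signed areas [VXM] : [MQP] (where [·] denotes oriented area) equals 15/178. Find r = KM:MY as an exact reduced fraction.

r = -2/5

Set X = (0, 0), C = (1, 0), U = (0, 1), Q = (-2, -1); any affine frame gives the same invariant.
1. Y is the centroid of triangle XQU ⇒ Y = (-2/3, 0)
2. K is the intersection of line XU and line QC ⇒ K = (0, -1/3)
3. P is the centroid of triangle UKY ⇒ P = (-2/9, 2/9)
4. V is the midpoint of YX ⇒ V = (-1/3, 0)
5. With KM:MY = r, write λ = r/(r+1) so M = K + λ·(Y−K); M is affine-linear in λ
Every point depending on M is an affine combination of M and λ-independent points, so each such coordinate is linear in λ; the λ² term in each signed area is a multiple of (Y−K)×(Y−K) = 0, so 2·[VXM] and 2·[MQP] are each linear in λ. Evaluating at λ=0 and λ=1:
  2·[VXM] = 1/9·λ − 1/9,   2·[MQP] = 38/27·λ − 34/27
So [VXM]:[MQP] = (1/9·λ − 1/9) / (38/27·λ − 34/27). Setting this equal to 15/178:
  1/9·λ − 1/9 = 15/178·(38/27·λ − 34/27)  ⇒  λ = -2/3
Then r = λ/(1−λ) = (-2/3)/(5/3) = -2/5. Check: with r = -2/5, M = (4/9, -5/9) and [VXM]:[MQP] = 15/178 as required.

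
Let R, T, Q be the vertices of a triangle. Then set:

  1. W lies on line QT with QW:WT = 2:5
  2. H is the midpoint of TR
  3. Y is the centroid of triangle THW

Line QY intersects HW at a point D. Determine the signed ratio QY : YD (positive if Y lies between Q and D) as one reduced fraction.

QY:YD = -11/5

Choose coordinates R = (0, 0), T = (1, 0), Q = (0, 1).
1. W lies on line QT with QW:WT = 2:5 ⇒ W = (2/7, 5/7)
2. H is the midpoint of TR ⇒ H = (1/2, 0)
3. Y is the centroid of triangle THW ⇒ Y = (25/42, 5/21)
line QY meets HW at D = (25/77, 45/77)
Y = Q + t·(D−Q) with t = 11/6, so QY:YD = 11/6:-5/6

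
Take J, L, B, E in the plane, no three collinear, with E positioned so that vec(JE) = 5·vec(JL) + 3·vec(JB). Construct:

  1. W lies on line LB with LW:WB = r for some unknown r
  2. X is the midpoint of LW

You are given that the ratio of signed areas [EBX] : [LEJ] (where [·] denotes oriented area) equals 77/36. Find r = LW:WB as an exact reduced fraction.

r = 1/5

Work in coordinates with J = (0, 0), L = (1, 0), B = (0, 1), E = (5, 3).
1. With LW:WB = r, write λ = r/(r+1) so W = L + λ·(B−L); W is affine-linear in λ
2. X is the midpoint of LW ⇒ X is an affine combination of earlier points and hence also affine-linear in λ
Every point depending on W is an affine combination of W and λ-independent points, so each such coordinate is linear in λ; the λ² term in each signed area is a multiple of (B−L)×(B−L) = 0, so 2·[EBX] and 2·[LEJ] are each linear in λ. Evaluating at λ=0 and λ=1:
  2·[EBX] = -7/2·λ + 7,   2·[LEJ] = 3
So [EBX]:[LEJ] = (-7/2·λ + 7) / (3). Setting this equal to 77/36:
  -7/2·λ + 7 = 77/36·(3)  ⇒  λ = 1/6
Then r = λ/(1−λ) = (1/6)/(5/6) = 1/5. Check: with r = 1/5, W = (5/6, 1/6) and [EBX]:[LEJ] = 77/36 as required.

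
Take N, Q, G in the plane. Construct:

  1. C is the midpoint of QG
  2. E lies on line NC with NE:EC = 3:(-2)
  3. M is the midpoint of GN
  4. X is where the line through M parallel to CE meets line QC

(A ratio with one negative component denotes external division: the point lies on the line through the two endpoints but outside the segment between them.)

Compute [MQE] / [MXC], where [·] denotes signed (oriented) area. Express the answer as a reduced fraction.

Set N = (0, 0), Q = (1, 0), G = (0, 1); any affine frame gives the same invariant.
1. C is the midpoint of QG ⇒ C = (1/2, 1/2)
2. E lies on line NC with NE:EC = 3:(-2) ⇒ E = (3/2, 3/2)
3. M is the midpoint of GN ⇒ M = (0, 1/2)
4. X is where the line through M parallel to CE meets line QC ⇒ X = (1/4, 3/4)
2·[MQE] = 7/4, 2·[MXC] = -1/8
[MQE]:[MXC] = 7/4:-1/8 = -14

[MQE]:[MXC] = -14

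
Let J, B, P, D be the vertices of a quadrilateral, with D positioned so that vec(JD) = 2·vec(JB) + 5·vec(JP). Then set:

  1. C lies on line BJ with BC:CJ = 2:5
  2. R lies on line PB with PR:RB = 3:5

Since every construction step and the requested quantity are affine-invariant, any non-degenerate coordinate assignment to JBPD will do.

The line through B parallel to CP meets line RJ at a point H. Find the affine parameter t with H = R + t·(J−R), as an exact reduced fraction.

t = -5/23

Set J = (0, 0), B = (1, 0), P = (0, 1), D = (2, 5); any affine frame gives the same invariant.
1. C lies on line BJ with BC:CJ = 2:5 ⇒ C = (5/7, 0)
2. R lies on line PB with PR:RB = 3:5 ⇒ R = (3/8, 5/8)
through B parallel to CP: direction (-5/7, 1); meets RJ at H = (21/46, 35/46)
H = R + t·(J−R) with t = -5/23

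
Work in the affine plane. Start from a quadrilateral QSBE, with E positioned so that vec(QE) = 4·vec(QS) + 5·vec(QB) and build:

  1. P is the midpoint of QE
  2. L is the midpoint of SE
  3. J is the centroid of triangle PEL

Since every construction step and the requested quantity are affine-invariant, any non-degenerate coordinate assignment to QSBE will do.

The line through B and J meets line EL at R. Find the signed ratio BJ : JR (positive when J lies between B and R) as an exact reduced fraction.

BJ:JR = 43/5

Set Q = (0, 0), S = (1, 0), B = (0, 1), E = (4, 5); any affine frame gives the same invariant.
1. P is the midpoint of QE ⇒ P = (2, 5/2)
2. L is the midpoint of SE ⇒ L = (5/2, 5/2)
3. J is the centroid of triangle PEL ⇒ J = (17/6, 10/3)
line BJ meets EL at R = (136/43, 155/43)
J = B + t·(R−B) with t = 43/48, so BJ:JR = 43/48:5/48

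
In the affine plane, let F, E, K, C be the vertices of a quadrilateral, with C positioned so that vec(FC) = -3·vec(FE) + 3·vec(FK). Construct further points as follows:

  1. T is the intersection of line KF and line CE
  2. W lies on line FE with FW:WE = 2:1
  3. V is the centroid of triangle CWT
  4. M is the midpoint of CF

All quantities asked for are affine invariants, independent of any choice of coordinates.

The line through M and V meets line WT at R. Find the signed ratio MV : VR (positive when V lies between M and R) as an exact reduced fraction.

MV:VR = 3/2

Set F = (0, 0), E = (1, 0), K = (0, 1), C = (-3, 3); any affine frame gives the same invariant.
1. T is the intersection of line KF and line CE ⇒ T = (0, 3/4)
2. W lies on line FE with FW:WE = 2:1 ⇒ W = (2/3, 0)
3. V is the centroid of triangle CWT ⇒ V = (-7/9, 5/4)
4. M is the midpoint of CF ⇒ M = (-3/2, 3/2)
line MV meets WT at R = (-8/27, 13/12)
V = M + t·(R−M) with t = 3/5, so MV:VR = 3/5:2/5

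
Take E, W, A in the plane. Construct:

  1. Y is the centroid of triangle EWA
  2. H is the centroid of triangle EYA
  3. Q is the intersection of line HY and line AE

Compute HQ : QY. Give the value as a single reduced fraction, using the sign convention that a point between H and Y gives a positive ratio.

Choose coordinates E = (0, 0), W = (1, 0), A = (0, 1).
1. Y is the centroid of triangle EWA ⇒ Y = (1/3, 1/3)
2. H is the centroid of triangle EYA ⇒ H = (1/9, 4/9)
3. Q is the intersection of line HY and line AE ⇒ Q = (0, 1/2)
Q = H + t·(Y−H) with t = -1/2, so HQ:QY = t:(1−t) = -1/2:3/2

HQ:QY = -1/3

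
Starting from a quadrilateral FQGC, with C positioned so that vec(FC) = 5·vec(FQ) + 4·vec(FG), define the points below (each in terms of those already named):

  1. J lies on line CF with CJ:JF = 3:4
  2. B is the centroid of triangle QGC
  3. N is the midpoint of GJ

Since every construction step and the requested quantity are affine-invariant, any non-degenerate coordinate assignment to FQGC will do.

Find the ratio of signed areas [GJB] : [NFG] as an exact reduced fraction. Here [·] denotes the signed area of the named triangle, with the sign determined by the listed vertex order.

[GJB]:[NFG] = 7/15

Choose coordinates F = (0, 0), Q = (1, 0), G = (0, 1), C = (5, 4).
1. J lies on line CF with CJ:JF = 3:4 ⇒ J = (20/7, 16/7)
2. B is the centroid of triangle QGC ⇒ B = (2, 5/3)
3. N is the midpoint of GJ ⇒ N = (10/7, 23/14)
2·[GJB] = -2/3, 2·[NFG] = -10/7
[GJB]:[NFG] = -2/3:-10/7 = 7/15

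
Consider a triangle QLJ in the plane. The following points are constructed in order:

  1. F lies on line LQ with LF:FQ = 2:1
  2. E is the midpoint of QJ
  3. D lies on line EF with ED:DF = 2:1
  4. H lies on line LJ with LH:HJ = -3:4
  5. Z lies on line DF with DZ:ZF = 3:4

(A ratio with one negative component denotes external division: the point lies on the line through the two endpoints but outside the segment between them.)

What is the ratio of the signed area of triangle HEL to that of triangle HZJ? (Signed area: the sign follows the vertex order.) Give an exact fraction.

Assign Q = (0, 0), L = (1, 0), J = (0, 1) — the answer is frame-independent, so this choice is without loss of generality.
1. F lies on line LQ with LF:FQ = 2:1 ⇒ F = (1/3, 0)
2. E is the midpoint of QJ ⇒ E = (0, 1/2)
3. D lies on line EF with ED:DF = 2:1 ⇒ D = (2/9, 1/6)
4. H lies on line LJ with LH:HJ = -3:4 ⇒ H = (4, -3)
5. Z lies on line DF with DZ:ZF = 3:4 ⇒ Z = (17/63, 2/21)
2·[HEL] = -3/2, 2·[HZJ] = -160/63
[HEL]:[HZJ] = -3/2:-160/63 = 189/320

[HEL]:[HZJ] = 189/320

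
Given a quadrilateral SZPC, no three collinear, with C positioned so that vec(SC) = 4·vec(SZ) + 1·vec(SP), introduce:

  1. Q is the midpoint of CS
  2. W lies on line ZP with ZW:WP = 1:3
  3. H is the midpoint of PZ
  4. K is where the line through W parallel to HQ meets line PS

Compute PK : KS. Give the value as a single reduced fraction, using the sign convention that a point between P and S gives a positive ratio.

Assign S = (0, 0), Z = (1, 0), P = (0, 1), C = (4, 1) — the answer is frame-independent, so this choice is without loss of generality.
1. Q is the midpoint of CS ⇒ Q = (2, 1/2)
2. W lies on line ZP with ZW:WP = 1:3 ⇒ W = (3/4, 1/4)
3. H is the midpoint of PZ ⇒ H = (1/2, 1/2)
4. K is where the line through W parallel to HQ meets line PS ⇒ K = (0, 1/4)
K = P + t·(S−P) with t = 3/4, so PK:KS = t:(1−t) = 3/4:1/4

PK:KS = 3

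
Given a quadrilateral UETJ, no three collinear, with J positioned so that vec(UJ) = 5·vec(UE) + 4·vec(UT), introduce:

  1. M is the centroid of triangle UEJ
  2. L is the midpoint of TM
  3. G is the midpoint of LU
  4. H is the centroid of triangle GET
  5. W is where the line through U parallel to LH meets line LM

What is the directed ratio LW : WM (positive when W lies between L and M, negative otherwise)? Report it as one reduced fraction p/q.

LW:WM = -1/11

Choose coordinates U = (0, 0), E = (1, 0), T = (0, 1), J = (5, 4).
1. M is the centroid of triangle UEJ ⇒ M = (2, 4/3)
2. L is the midpoint of TM ⇒ L = (1, 7/6)
3. G is the midpoint of LU ⇒ G = (1/2, 7/12)
4. H is the centroid of triangle GET ⇒ H = (1/2, 19/36)
5. W is where the line through U parallel to LH meets line LM ⇒ W = (9/10, 23/20)
W = L + t·(M−L) with t = -1/10, so LW:WM = t:(1−t) = -1/10:11/10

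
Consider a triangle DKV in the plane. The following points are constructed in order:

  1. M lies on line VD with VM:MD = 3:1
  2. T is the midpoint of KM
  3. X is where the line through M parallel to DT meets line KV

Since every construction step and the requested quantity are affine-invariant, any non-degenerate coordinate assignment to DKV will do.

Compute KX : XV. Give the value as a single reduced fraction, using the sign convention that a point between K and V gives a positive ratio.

KX:XV = 2/3

Work in coordinates with D = (0, 0), K = (1, 0), V = (0, 1).
1. M lies on line VD with VM:MD = 3:1 ⇒ M = (0, 1/4)
2. T is the midpoint of KM ⇒ T = (1/2, 1/8)
3. X is where the line through M parallel to DT meets line KV ⇒ X = (3/5, 2/5)
X = K + t·(V−K) with t = 2/5, so KX:XV = t:(1−t) = 2/5:3/5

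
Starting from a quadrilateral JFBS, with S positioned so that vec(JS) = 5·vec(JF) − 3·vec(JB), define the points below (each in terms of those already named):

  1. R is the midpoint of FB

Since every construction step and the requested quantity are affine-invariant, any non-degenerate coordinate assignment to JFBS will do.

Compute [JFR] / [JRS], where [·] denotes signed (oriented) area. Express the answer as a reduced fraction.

[JFR]:[JRS] = -1/8

Assign J = (0, 0), F = (1, 0), B = (0, 1), S = (5, -3) — the answer is frame-independent, so this choice is without loss of generality.
1. R is the midpoint of FB ⇒ R = (1/2, 1/2)
2·[JFR] = 1/2, 2·[JRS] = -4
[JFR]:[JRS] = 1/2:-4 = -1/8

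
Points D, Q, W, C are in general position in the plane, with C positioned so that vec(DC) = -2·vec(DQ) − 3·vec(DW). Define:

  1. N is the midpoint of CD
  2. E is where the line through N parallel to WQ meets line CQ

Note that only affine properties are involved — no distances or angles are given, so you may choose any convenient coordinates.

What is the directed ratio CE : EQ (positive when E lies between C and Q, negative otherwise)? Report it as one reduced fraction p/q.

Assign D = (0, 0), Q = (1, 0), W = (0, 1), C = (-2, -3) — the answer is frame-independent, so this choice is without loss of generality.
1. N is the midpoint of CD ⇒ N = (-1, -3/2)
2. E is where the line through N parallel to WQ meets line CQ ⇒ E = (-3/4, -7/4)
E = C + t·(Q−C) with t = 5/12, so CE:EQ = t:(1−t) = 5/12:7/12

CE:EQ = 5/7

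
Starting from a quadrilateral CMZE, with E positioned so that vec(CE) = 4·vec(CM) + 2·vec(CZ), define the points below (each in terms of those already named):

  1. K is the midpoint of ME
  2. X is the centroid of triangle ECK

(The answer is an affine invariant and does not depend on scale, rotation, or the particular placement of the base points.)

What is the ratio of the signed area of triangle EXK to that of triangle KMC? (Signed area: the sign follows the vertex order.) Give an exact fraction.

Assign C = (0, 0), M = (1, 0), Z = (0, 1), E = (4, 2) — the answer is frame-independent, so this choice is without loss of generality.
1. K is the midpoint of ME ⇒ K = (5/2, 1)
2. X is the centroid of triangle ECK ⇒ X = (13/6, 1)
2·[EXK] = 1/3, 2·[KMC] = -1
[EXK]:[KMC] = 1/3:-1 = -1/3

[EXK]:[KMC] = -1/3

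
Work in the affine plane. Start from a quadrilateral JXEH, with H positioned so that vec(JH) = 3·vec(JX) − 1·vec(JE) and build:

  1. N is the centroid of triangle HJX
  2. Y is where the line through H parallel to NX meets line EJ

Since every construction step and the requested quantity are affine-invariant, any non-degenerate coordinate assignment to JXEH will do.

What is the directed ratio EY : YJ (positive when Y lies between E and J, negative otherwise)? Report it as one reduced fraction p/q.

Work in coordinates with J = (0, 0), X = (1, 0), E = (0, 1), H = (3, -1).
1. N is the centroid of triangle HJX ⇒ N = (4/3, -1/3)
2. Y is where the line through H parallel to NX meets line EJ ⇒ Y = (0, 2)
Y = E + t·(J−E) with t = -1, so EY:YJ = t:(1−t) = -1:2

EY:YJ = -1/2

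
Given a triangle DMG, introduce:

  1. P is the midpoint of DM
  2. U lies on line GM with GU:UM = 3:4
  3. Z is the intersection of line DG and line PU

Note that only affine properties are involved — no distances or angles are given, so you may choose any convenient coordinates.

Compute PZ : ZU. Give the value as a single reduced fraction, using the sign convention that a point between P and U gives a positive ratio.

Set D = (0, 0), M = (1, 0), G = (0, 1); any affine frame gives the same invariant.
1. P is the midpoint of DM ⇒ P = (1/2, 0)
2. U lies on line GM with GU:UM = 3:4 ⇒ U = (3/7, 4/7)
3. Z is the intersection of line DG and line PU ⇒ Z = (0, 4)
Z = P + t·(U−P) with t = 7, so PZ:ZU = t:(1−t) = 7:-6

PZ:ZU = -7/6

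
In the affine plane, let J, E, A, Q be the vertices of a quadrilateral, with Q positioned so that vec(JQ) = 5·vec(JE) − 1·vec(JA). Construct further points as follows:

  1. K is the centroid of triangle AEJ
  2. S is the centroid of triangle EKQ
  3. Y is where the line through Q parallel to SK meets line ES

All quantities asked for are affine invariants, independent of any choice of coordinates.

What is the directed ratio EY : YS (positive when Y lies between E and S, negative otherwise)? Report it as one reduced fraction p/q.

EY:YS = -2

Work in coordinates with J = (0, 0), E = (1, 0), A = (0, 1), Q = (5, -1).
1. K is the centroid of triangle AEJ ⇒ K = (1/3, 1/3)
2. S is the centroid of triangle EKQ ⇒ S = (19/9, -2/9)
3. Y is where the line through Q parallel to SK meets line ES ⇒ Y = (29/9, -4/9)
Y = E + t·(S−E) with t = 2, so EY:YS = t:(1−t) = 2:-1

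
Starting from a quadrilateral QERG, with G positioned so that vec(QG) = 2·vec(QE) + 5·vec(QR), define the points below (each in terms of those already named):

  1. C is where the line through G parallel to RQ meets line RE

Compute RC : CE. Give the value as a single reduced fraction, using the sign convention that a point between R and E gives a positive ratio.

Set Q = (0, 0), E = (1, 0), R = (0, 1), G = (2, 5); any affine frame gives the same invariant.
1. C is where the line through G parallel to RQ meets line RE ⇒ C = (2, -1)
C = R + t·(E−R) with t = 2, so RC:CE = t:(1−t) = 2:-1

RC:CE = -2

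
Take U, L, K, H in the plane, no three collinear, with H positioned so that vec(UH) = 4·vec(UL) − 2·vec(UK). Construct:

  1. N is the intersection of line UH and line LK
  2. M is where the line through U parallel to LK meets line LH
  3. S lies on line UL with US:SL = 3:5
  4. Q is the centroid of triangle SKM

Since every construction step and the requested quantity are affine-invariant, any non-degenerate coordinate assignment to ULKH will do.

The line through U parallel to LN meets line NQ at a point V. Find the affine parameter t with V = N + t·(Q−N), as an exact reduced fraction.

Set U = (0, 0), L = (1, 0), K = (0, 1), H = (4, -2); any affine frame gives the same invariant.
1. N is the intersection of line UH and line LK ⇒ N = (2, -1)
2. M is where the line through U parallel to LK meets line LH ⇒ M = (-2, 2)
3. S lies on line UL with US:SL = 3:5 ⇒ S = (3/8, 0)
4. Q is the centroid of triangle SKM ⇒ Q = (-13/24, 1)
through U parallel to LN: direction (1, -1); meets NQ at V = (-35/13, 35/13)
V = N + t·(Q−N) with t = 24/13

t = 24/13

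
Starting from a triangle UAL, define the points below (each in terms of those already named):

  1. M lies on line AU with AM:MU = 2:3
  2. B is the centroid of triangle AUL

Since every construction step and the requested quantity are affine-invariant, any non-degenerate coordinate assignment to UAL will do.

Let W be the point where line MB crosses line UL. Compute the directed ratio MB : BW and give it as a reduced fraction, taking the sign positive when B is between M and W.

Set U = (0, 0), A = (1, 0), L = (0, 1); any affine frame gives the same invariant.
1. M lies on line AU with AM:MU = 2:3 ⇒ M = (3/5, 0)
2. B is the centroid of triangle AUL ⇒ B = (1/3, 1/3)
line MB meets UL at W = (0, 3/4)
B = M + t·(W−M) with t = 4/9, so MB:BW = 4/9:5/9

MB:BW = 4/5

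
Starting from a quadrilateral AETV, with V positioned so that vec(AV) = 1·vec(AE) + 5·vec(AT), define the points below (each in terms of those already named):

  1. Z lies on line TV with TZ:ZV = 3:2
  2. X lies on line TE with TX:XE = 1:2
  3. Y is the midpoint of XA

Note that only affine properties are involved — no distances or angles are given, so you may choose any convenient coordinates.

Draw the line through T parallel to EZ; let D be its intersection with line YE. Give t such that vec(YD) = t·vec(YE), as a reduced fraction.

Set A = (0, 0), E = (1, 0), T = (0, 1), V = (1, 5); any affine frame gives the same invariant.
1. Z lies on line TV with TZ:ZV = 3:2 ⇒ Z = (3/5, 17/5)
2. X lies on line TE with TX:XE = 1:2 ⇒ X = (1/3, 2/3)
3. Y is the midpoint of XA ⇒ Y = (1/6, 1/3)
through T parallel to EZ: direction (-2/5, 17/5); meets YE at D = (2/27, 10/27)
D = Y + t·(E−Y) with t = -1/9

t = -1/9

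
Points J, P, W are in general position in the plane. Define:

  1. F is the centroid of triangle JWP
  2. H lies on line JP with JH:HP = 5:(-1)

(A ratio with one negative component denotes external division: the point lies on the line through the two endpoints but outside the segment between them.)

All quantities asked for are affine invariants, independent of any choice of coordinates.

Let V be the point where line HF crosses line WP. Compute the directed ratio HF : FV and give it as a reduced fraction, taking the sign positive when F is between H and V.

Choose coordinates J = (0, 0), P = (1, 0), W = (0, 1).
1. F is the centroid of triangle JWP ⇒ F = (1/3, 1/3)
2. H lies on line JP with JH:HP = 5:(-1) ⇒ H = (5/4, 0)
line HF meets WP at V = (6/7, 1/7)
F = H + t·(V−H) with t = 7/3, so HF:FV = 7/3:-4/3

HF:FV = -7/4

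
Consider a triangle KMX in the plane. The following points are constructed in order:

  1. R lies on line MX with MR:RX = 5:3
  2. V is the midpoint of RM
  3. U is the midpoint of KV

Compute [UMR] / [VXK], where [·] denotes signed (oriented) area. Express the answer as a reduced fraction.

[UMR]:[VXK] = 5/11

Choose coordinates K = (0, 0), M = (1, 0), X = (0, 1).
1. R lies on line MX with MR:RX = 5:3 ⇒ R = (3/8, 5/8)
2. V is the midpoint of RM ⇒ V = (11/16, 5/16)
3. U is the midpoint of KV ⇒ U = (11/32, 5/32)
2·[UMR] = 5/16, 2·[VXK] = 11/16
[UMR]:[VXK] = 5/16:11/16 = 5/11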